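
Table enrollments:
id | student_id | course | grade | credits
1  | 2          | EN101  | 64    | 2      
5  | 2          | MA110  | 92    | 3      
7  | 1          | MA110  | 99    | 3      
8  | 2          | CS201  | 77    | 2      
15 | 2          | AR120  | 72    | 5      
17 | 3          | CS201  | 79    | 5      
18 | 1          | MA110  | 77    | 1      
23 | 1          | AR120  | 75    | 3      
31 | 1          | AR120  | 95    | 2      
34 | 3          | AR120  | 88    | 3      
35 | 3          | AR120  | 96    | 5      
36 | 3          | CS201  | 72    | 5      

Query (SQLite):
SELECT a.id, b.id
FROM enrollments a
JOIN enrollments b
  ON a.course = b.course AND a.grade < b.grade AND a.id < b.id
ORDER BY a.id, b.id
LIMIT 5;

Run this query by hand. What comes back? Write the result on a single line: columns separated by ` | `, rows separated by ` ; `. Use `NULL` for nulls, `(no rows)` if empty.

5 | 7 ; 8 | 17 ; 15 | 23 ; 15 | 31 ; 15 | 34

Pairs (a,b) with same course, a.grade < b.grade, a.id < b.id.
course groups: AR120:{15,23,31,34,35} CS201:{8,17,36} EN101:{1} MA110:{5,7,18}
Ordered by (a.id, b.id); first 5.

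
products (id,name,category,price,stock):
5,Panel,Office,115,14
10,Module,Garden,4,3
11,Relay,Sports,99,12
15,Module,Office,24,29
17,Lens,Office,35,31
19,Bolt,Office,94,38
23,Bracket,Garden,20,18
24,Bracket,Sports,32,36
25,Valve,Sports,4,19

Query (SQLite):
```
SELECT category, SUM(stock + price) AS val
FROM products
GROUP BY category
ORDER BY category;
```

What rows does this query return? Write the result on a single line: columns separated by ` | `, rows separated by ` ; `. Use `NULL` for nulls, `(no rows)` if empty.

For each row compute stock + price.
Group by category; take SUM of the expression per group.
  Garden: ids {10, 23} → SUM(stock + price)=45
  Office: ids {5, 15, 17, 19} → SUM(stock + price)=380
  Sports: ids {11, 24, 25} → SUM(stock + price)=202

Garden | 45 ; Office | 380 ; Sports | 202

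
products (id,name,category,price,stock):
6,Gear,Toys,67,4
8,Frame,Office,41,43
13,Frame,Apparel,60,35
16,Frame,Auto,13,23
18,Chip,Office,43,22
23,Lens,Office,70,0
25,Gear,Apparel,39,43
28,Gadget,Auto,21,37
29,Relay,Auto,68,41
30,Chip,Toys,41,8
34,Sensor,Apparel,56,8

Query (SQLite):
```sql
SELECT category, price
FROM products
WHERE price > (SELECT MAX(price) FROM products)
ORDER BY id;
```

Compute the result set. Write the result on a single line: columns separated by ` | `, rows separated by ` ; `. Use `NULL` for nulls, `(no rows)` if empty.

Scalar subquery: MAX(price) over all products rows = 70.
Keep rows where price > that value.

(no rows)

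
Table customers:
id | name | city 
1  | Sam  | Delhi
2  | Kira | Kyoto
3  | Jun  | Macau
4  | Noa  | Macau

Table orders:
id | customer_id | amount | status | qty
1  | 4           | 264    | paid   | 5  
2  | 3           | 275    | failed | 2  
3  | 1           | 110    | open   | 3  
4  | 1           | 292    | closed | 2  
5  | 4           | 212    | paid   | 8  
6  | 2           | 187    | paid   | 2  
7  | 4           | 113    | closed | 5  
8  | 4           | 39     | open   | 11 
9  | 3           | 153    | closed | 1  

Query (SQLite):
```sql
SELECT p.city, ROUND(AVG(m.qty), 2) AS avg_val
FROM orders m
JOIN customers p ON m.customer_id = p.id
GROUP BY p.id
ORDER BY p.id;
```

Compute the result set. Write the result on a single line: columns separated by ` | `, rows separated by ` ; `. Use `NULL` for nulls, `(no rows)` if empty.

Delhi | 2.5 ; Kyoto | 2 ; Macau | 1.5 ; Macau | 7.25

Join each orders row to its customers via customer_id.
Group joined rows by customers.id; compute ROUND(AVG(m.qty), 2) per group.
  1: ids {3, 4} → ROUND(AVG(m.qty), 2)=2.5
  2: ids {6} → ROUND(AVG(m.qty), 2)=2
  3: ids {2, 9} → ROUND(AVG(m.qty), 2)=1.5
  4: ids {1, 5, 7, 8} → ROUND(AVG(m.qty), 2)=7.25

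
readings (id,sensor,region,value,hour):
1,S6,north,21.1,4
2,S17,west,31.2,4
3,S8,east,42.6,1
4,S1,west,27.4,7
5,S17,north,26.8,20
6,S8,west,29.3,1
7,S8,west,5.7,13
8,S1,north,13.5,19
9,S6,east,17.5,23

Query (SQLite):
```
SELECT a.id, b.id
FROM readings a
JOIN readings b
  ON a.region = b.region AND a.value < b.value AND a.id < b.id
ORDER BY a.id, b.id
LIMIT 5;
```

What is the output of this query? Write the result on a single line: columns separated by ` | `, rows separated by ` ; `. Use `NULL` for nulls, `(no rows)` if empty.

Pairs (a,b) with same region, a.value < b.value, a.id < b.id.
region groups: east:{3,9} north:{1,5,8} west:{2,4,6,7}
Ordered by (a.id, b.id); first 5.

1 | 5 ; 4 | 6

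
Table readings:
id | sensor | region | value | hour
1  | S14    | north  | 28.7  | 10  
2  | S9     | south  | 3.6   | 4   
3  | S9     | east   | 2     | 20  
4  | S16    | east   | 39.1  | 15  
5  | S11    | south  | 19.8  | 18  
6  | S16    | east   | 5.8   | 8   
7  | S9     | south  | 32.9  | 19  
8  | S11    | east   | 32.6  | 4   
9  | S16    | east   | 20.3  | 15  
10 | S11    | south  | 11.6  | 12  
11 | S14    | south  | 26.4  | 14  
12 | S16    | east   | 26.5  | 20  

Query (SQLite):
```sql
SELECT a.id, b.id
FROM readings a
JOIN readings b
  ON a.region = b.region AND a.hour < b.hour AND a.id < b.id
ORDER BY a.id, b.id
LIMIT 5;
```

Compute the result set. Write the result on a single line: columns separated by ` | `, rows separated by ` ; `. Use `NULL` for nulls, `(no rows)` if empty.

Pairs (a,b) with same region, a.hour < b.hour, a.id < b.id.
region groups: east:{3,4,6,8,9,12} north:{1} south:{2,5,7,10,11}
Ordered by (a.id, b.id); first 5.

2 | 5 ; 2 | 7 ; 2 | 10 ; 2 | 11 ; 4 | 12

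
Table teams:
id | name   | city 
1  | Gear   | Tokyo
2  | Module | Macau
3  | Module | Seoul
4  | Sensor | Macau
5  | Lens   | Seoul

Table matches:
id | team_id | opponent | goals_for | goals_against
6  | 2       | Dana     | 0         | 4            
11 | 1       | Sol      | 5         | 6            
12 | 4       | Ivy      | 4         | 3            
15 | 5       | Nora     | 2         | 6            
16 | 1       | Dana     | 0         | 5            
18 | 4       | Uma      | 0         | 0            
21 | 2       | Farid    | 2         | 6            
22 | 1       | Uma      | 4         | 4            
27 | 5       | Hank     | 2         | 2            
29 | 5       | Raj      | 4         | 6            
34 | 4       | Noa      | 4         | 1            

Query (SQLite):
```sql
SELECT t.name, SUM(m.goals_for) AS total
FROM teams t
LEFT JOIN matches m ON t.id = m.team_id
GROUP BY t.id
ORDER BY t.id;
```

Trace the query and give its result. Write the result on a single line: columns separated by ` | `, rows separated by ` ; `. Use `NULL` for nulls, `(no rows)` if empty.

LEFT JOIN keeps every teams row; unmatched ones get NULL for matches columns.
Group by teams.id and compute SUM(m.goals_for). SUM over an all-NULL group is NULL.
  1: ids {11, 16, 22} → SUM(m.goals_for)=9
  2: ids {6, 21} → SUM(m.goals_for)=2
  3: ids {—} → SUM(m.goals_for)=NULL
  4: ids {12, 18, 34} → SUM(m.goals_for)=8
  5: ids {15, 27, 29} → SUM(m.goals_for)=8

Gear | 9 ; Module | 2 ; Module | NULL ; Sensor | 8 ; Lens | 8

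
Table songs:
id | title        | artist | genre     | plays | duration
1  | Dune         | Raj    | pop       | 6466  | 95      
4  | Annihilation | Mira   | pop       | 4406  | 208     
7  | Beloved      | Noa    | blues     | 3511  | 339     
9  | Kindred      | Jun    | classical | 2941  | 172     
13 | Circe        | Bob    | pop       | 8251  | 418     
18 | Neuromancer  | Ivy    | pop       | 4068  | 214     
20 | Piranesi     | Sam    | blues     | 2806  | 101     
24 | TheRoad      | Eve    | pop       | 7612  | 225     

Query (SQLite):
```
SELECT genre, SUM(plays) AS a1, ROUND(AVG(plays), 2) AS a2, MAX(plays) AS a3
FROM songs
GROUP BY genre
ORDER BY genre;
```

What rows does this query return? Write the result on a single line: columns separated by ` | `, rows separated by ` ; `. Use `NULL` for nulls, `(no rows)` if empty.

blues | 6317 | 3158.5 | 3511 ; classical | 2941 | 2941 | 2941 ; pop | 30803 | 6160.6 | 8251

Group songs by genre.
Per group compute: SUM(plays), ROUND(AVG(plays), 2), MAX(plays).
  blues: ids {7, 20} → SUM(plays)=6317, ROUND(AVG(plays), 2)=3158.5, MAX(plays)=3511
  classical: ids {9} → SUM(plays)=2941, ROUND(AVG(plays), 2)=2941, MAX(plays)=2941
  pop: ids {1, 4, 13, 18, 24} → SUM(plays)=30803, ROUND(AVG(plays), 2)=6160.6, MAX(plays)=8251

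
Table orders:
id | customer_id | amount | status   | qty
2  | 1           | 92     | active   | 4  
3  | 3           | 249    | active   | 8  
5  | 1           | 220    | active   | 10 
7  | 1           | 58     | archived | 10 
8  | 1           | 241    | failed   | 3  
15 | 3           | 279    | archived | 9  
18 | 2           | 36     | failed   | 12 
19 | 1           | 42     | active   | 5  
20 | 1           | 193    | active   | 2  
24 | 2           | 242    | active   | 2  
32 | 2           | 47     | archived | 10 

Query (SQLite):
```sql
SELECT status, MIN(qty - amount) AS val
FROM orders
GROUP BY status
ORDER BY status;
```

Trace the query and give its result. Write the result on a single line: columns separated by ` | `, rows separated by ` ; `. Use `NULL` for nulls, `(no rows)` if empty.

For each row compute qty - amount.
Group by status; take MIN of the expression per group.
  active: ids {2, 3, 5, 19, 20, 24} → MIN(qty - amount)=-241
  archived: ids {7, 15, 32} → MIN(qty - amount)=-270
  failed: ids {8, 18} → MIN(qty - amount)=-238

active | -241 ; archived | -270 ; failed | -238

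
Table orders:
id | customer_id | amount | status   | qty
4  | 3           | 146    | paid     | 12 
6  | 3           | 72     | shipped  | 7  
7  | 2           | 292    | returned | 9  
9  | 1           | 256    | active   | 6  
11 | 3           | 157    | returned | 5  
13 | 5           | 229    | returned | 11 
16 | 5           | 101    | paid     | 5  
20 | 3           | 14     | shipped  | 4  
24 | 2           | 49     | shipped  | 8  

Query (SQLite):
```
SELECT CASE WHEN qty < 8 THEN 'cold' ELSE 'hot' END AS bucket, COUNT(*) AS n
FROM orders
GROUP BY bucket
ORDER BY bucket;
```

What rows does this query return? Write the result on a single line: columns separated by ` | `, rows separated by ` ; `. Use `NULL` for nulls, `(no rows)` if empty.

cold | 5 ; hot | 4

Bucket rows by qty < 8 → 'cold' else 'hot'; count each bucket.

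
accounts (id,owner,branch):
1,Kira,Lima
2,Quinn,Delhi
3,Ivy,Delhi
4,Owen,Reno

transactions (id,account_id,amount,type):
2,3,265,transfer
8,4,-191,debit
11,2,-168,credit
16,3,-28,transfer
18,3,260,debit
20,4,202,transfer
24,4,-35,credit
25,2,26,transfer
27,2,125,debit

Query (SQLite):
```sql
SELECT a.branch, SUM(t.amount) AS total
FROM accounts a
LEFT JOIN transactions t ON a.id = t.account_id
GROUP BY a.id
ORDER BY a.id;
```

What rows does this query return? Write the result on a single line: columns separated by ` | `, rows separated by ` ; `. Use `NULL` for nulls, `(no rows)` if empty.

LEFT JOIN keeps every accounts row; unmatched ones get NULL for transactions columns.
Group by accounts.id and compute SUM(t.amount). SUM over an all-NULL group is NULL.
  1: ids {—} → SUM(t.amount)=NULL
  2: ids {11, 25, 27} → SUM(t.amount)=-17
  3: ids {2, 16, 18} → SUM(t.amount)=497
  4: ids {8, 20, 24} → SUM(t.amount)=-24

Lima | NULL ; Delhi | -17 ; Delhi | 497 ; Reno | -24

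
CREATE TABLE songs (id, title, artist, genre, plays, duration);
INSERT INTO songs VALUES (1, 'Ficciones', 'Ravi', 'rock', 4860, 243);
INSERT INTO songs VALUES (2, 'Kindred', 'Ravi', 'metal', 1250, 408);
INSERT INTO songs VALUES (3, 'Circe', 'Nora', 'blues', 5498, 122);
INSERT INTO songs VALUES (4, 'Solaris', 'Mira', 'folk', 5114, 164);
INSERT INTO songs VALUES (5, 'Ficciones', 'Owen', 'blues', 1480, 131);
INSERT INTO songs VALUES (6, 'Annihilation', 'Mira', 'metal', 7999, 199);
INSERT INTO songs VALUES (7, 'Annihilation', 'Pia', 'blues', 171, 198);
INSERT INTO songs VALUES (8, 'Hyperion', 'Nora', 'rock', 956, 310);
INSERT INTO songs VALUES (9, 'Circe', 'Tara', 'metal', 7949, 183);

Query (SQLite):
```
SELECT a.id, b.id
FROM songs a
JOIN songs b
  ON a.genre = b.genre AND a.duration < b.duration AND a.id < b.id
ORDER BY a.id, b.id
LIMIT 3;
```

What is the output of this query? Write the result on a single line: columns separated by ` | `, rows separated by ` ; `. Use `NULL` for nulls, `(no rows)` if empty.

Pairs (a,b) with same genre, a.duration < b.duration, a.id < b.id.
genre groups: blues:{3,5,7} folk:{4} metal:{2,6,9} rock:{1,8}
Ordered by (a.id, b.id); first 3.

1 | 8 ; 3 | 5 ; 3 | 7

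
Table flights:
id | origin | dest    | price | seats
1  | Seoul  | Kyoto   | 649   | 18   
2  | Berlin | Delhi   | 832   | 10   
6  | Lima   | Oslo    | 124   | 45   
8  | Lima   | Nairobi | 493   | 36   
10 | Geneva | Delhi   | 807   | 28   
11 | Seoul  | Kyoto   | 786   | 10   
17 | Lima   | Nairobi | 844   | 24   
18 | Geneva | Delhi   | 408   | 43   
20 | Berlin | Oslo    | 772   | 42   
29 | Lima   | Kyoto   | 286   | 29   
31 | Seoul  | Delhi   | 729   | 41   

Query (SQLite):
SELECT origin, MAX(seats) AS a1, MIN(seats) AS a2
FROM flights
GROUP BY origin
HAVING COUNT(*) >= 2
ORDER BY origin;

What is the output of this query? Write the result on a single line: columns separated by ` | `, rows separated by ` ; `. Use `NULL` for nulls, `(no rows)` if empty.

Berlin | 42 | 10 ; Geneva | 43 | 28 ; Lima | 45 | 24 ; Seoul | 41 | 10

Group flights by origin.
Per group compute: MAX(seats), MIN(seats).
HAVING: drop groups with fewer than 2 rows.
  Berlin: ids {2, 20} → MAX(seats)=42, MIN(seats)=10
  Geneva: ids {10, 18} → MAX(seats)=43, MIN(seats)=28
  Lima: ids {6, 8, 17, 29} → MAX(seats)=45, MIN(seats)=24
  Seoul: ids {1, 11, 31} → MAX(seats)=41, MIN(seats)=10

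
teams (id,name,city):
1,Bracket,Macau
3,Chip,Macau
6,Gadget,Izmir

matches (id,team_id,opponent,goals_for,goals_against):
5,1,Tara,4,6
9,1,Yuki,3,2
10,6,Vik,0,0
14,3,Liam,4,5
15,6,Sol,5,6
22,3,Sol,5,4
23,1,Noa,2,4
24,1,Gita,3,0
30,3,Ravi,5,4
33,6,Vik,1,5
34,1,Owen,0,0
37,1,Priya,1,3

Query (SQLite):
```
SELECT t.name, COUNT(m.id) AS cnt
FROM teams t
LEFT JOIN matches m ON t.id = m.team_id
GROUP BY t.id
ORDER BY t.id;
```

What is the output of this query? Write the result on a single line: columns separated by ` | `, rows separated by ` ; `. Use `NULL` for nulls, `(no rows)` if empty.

LEFT JOIN keeps every teams row; unmatched ones get NULL for matches columns.
Group by teams.id and compute COUNT(m.id). COUNT(col) of an all-NULL group is 0.
  1: ids {5, 9, 23, 24, 34, 37} → COUNT(m.id)=6
  3: ids {14, 22, 30} → COUNT(m.id)=3
  6: ids {10, 15, 33} → COUNT(m.id)=3

Bracket | 6 ; Chip | 3 ; Gadget | 3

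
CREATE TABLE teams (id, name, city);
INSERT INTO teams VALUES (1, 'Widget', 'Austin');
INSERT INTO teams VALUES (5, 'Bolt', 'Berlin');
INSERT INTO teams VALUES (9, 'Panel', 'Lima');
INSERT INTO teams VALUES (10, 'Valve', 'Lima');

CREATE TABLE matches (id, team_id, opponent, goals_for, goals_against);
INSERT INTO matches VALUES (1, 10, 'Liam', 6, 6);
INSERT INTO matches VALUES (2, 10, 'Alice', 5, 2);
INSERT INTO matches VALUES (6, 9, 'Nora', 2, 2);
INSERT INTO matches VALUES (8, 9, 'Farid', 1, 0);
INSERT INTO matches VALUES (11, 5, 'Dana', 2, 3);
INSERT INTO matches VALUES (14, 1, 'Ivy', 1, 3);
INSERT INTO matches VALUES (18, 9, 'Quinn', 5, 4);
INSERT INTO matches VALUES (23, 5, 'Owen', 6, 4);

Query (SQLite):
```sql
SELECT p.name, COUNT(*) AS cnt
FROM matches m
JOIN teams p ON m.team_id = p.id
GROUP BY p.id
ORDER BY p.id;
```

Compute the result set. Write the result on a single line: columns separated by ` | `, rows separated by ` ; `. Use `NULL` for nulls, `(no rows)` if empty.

Widget | 1 ; Bolt | 2 ; Panel | 3 ; Valve | 2

Join each matches row to its teams via team_id.
Group joined rows by teams.id; compute COUNT(*) per group.
  1: ids {14} → COUNT(*)=1
  5: ids {11, 23} → COUNT(*)=2
  9: ids {6, 8, 18} → COUNT(*)=3
  10: ids {1, 2} → COUNT(*)=2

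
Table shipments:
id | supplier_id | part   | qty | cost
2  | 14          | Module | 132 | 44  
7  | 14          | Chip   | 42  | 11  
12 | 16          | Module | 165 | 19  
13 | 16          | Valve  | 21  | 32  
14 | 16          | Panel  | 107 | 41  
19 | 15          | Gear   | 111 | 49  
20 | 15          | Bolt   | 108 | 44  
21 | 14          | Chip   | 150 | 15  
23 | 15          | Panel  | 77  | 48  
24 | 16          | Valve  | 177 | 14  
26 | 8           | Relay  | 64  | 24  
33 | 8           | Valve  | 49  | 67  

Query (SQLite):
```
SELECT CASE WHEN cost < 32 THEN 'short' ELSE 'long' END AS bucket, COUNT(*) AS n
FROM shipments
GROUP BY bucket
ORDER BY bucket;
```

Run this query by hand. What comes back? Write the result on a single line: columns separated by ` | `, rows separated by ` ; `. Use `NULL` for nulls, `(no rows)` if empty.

long | 7 ; short | 5

Bucket rows by cost < 32 → 'short' else 'long'; count each bucket.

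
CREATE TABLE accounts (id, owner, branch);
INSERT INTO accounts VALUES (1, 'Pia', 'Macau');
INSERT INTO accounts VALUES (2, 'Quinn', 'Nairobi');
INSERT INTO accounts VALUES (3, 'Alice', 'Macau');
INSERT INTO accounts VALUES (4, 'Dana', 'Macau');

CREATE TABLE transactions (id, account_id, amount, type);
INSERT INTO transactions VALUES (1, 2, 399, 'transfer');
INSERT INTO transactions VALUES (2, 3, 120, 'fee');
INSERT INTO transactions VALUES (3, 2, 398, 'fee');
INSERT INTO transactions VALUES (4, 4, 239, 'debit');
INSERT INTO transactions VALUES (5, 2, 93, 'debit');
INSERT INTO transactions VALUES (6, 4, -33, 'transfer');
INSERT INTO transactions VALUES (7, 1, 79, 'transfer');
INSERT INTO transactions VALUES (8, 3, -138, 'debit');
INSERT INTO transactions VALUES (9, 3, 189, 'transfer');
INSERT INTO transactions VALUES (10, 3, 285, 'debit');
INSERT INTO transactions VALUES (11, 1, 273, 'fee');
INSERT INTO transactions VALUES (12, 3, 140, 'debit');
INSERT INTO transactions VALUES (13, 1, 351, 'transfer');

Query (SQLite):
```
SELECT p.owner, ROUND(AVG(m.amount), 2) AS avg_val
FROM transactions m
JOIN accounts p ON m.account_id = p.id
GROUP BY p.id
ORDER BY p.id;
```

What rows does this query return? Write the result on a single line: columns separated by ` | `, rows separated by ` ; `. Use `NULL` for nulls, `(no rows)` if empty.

Join each transactions row to its accounts via account_id.
Group joined rows by accounts.id; compute ROUND(AVG(m.amount), 2) per group.
  1: ids {7, 11, 13} → ROUND(AVG(m.amount), 2)=234.33
  2: ids {1, 3, 5} → ROUND(AVG(m.amount), 2)=296.67
  3: ids {2, 8, 9, 10, 12} → ROUND(AVG(m.amount), 2)=119.2
  4: ids {4, 6} → ROUND(AVG(m.amount), 2)=103

Pia | 234.33 ; Quinn | 296.67 ; Alice | 119.2 ; Dana | 103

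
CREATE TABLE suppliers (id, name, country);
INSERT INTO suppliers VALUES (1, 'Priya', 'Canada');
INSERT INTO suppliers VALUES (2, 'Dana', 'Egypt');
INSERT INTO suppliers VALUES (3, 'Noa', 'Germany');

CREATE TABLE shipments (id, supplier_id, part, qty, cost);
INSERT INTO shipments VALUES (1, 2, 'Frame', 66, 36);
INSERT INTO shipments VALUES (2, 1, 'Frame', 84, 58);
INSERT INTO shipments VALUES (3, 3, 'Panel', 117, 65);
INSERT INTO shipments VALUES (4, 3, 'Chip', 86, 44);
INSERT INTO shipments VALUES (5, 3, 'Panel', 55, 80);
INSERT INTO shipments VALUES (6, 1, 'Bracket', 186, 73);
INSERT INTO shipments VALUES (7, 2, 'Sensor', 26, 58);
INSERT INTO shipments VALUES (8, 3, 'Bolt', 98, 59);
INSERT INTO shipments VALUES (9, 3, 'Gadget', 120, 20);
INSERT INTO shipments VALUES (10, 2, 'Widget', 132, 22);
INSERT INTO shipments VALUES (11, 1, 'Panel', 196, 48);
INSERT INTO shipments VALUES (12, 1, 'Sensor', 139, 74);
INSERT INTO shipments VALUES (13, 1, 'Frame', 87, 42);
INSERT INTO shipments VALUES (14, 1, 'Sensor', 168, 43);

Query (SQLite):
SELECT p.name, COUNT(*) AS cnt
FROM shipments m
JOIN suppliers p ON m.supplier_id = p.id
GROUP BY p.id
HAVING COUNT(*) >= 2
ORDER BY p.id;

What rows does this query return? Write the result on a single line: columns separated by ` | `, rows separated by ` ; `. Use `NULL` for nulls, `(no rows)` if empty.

Join each shipments row to its suppliers via supplier_id.
Group joined rows by suppliers.id; compute COUNT(*) per group.
HAVING: keep groups with count ≥ 2.
  1: ids {2, 6, 11, 12, 13, 14} → COUNT(*)=6
  2: ids {1, 7, 10} → COUNT(*)=3
  3: ids {3, 4, 5, 8, 9} → COUNT(*)=5

Priya | 6 ; Dana | 3 ; Noa | 5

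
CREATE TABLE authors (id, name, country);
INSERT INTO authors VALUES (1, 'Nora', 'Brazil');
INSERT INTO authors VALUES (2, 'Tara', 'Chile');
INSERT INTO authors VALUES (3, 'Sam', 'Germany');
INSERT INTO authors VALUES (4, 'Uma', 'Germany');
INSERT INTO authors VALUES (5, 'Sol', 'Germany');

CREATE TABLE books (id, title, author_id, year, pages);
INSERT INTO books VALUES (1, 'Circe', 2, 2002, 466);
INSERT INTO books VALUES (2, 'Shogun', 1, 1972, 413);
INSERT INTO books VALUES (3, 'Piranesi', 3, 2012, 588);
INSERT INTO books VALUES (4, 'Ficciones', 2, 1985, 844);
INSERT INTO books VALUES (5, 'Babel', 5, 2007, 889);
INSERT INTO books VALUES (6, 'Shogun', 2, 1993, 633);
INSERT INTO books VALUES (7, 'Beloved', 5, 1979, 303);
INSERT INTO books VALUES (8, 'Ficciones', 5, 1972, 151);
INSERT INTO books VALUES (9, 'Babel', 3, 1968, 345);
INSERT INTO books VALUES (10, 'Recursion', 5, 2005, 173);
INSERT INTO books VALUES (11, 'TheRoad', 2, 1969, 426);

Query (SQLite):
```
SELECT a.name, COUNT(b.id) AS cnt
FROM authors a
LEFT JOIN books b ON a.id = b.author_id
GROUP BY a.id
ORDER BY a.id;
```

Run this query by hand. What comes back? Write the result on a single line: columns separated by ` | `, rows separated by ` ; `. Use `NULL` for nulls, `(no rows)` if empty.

LEFT JOIN keeps every authors row; unmatched ones get NULL for books columns.
Group by authors.id and compute COUNT(b.id). COUNT(col) of an all-NULL group is 0.
  1: ids {2} → COUNT(b.id)=1
  2: ids {1, 4, 6, 11} → COUNT(b.id)=4
  3: ids {3, 9} → COUNT(b.id)=2
  4: ids {—} → COUNT(b.id)=0
  5: ids {5, 7, 8, 10} → COUNT(b.id)=4

Nora | 1 ; Tara | 4 ; Sam | 2 ; Uma | 0 ; Sol | 4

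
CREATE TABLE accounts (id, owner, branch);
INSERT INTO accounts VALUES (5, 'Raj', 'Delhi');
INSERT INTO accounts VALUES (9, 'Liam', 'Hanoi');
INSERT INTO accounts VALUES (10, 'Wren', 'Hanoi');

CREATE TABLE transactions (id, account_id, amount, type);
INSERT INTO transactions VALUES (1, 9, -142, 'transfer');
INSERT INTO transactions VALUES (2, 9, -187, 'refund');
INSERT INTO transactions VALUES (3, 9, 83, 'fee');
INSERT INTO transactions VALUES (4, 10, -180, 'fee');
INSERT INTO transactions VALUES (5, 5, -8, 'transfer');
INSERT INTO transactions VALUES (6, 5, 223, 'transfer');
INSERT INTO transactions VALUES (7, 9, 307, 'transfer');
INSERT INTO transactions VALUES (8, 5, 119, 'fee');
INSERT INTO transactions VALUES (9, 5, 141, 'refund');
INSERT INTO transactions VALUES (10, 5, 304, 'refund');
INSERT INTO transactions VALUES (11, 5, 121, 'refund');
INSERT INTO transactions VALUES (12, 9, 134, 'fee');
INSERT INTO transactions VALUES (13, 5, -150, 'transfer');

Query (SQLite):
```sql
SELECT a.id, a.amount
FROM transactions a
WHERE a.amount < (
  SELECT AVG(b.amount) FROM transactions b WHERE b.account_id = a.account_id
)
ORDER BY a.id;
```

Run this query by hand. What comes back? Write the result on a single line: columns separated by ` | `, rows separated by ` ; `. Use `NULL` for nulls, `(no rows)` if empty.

1 | -142 ; 2 | -187 ; 5 | -8 ; 13 | -150

For each transactions row a, compute AVG(amount) over rows sharing a.account_id.
Keep row a if a.amount < that per-group AVG.
  account_id=5: AVG(amount) = 107.142857
  account_id=9: AVG(amount) = 39.0
  account_id=10: AVG(amount) = -180.0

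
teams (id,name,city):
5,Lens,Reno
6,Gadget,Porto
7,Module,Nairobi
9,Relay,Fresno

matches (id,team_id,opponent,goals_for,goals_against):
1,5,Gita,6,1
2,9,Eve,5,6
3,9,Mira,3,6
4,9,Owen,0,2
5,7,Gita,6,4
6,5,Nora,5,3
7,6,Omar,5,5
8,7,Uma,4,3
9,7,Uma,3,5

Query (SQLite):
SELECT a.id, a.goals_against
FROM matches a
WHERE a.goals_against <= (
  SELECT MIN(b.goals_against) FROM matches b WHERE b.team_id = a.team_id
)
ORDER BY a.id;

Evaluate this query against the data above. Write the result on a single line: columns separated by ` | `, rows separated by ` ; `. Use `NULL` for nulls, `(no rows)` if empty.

For each matches row a, compute MIN(goals_against) over rows sharing a.team_id.
Keep row a if a.goals_against <= that per-group MIN.
  team_id=5: MIN(goals_against) = 1
  team_id=6: MIN(goals_against) = 5
  team_id=7: MIN(goals_against) = 3
  team_id=9: MIN(goals_against) = 2

1 | 1 ; 4 | 2 ; 7 | 5 ; 8 | 3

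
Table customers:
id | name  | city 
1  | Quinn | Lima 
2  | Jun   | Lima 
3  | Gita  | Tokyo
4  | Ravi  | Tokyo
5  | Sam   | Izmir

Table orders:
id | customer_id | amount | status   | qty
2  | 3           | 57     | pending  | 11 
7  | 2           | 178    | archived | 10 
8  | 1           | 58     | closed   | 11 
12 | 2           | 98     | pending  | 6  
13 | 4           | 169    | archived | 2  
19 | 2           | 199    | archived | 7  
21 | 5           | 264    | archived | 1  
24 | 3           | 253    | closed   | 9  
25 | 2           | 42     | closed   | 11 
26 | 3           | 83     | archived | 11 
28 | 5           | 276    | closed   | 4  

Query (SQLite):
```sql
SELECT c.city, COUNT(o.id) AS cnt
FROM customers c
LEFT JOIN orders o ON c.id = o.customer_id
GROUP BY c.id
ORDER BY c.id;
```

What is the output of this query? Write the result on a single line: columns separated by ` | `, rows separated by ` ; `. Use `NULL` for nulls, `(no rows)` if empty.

LEFT JOIN keeps every customers row; unmatched ones get NULL for orders columns.
Group by customers.id and compute COUNT(o.id). COUNT(col) of an all-NULL group is 0.
  1: ids {8} → COUNT(o.id)=1
  2: ids {7, 12, 19, 25} → COUNT(o.id)=4
  3: ids {2, 24, 26} → COUNT(o.id)=3
  4: ids {13} → COUNT(o.id)=1
  5: ids {21, 28} → COUNT(o.id)=2

Lima | 1 ; Lima | 4 ; Tokyo | 3 ; Tokyo | 1 ; Izmir | 2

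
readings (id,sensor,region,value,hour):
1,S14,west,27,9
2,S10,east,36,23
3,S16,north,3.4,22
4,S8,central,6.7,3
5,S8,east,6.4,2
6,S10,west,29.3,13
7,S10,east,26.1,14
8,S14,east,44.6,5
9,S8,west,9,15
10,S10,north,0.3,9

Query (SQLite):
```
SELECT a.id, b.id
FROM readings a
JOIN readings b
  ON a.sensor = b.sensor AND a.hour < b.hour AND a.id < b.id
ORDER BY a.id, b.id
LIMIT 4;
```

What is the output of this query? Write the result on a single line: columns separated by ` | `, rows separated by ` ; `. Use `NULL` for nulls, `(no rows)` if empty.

Pairs (a,b) with same sensor, a.hour < b.hour, a.id < b.id.
sensor groups: S10:{2,6,7,10} S14:{1,8} S16:{3} S8:{4,5,9}
Ordered by (a.id, b.id); first 4.

4 | 9 ; 5 | 9 ; 6 | 7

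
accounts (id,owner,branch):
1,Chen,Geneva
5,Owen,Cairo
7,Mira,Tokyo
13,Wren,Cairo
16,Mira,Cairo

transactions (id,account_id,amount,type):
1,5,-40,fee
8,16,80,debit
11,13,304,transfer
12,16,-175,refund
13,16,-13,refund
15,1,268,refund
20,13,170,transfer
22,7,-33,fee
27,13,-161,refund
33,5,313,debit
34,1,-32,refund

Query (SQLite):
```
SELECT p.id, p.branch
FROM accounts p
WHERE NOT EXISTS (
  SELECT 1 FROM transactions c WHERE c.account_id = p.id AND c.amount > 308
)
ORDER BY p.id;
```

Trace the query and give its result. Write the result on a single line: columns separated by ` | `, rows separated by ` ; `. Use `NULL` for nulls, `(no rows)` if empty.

1 | Geneva ; 7 | Tokyo ; 13 | Cairo ; 16 | Cairo

For each accounts row, check whether any transactions with matching account_id has amount > 308.
Keep rows where that is false.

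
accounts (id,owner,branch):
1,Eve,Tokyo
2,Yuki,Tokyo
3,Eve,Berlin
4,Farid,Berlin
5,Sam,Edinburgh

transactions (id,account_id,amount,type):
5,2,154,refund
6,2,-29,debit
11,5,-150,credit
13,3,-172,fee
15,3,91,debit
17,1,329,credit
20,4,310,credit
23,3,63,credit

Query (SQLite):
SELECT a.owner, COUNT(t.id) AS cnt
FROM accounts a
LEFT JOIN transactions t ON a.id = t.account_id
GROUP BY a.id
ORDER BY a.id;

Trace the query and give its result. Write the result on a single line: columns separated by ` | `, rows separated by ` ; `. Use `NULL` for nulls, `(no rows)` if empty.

Eve | 1 ; Yuki | 2 ; Eve | 3 ; Farid | 1 ; Sam | 1

LEFT JOIN keeps every accounts row; unmatched ones get NULL for transactions columns.
Group by accounts.id and compute COUNT(t.id). COUNT(col) of an all-NULL group is 0.
  1: ids {17} → COUNT(t.id)=1
  2: ids {5, 6} → COUNT(t.id)=2
  3: ids {13, 15, 23} → COUNT(t.id)=3
  4: ids {20} → COUNT(t.id)=1
  5: ids {11} → COUNT(t.id)=1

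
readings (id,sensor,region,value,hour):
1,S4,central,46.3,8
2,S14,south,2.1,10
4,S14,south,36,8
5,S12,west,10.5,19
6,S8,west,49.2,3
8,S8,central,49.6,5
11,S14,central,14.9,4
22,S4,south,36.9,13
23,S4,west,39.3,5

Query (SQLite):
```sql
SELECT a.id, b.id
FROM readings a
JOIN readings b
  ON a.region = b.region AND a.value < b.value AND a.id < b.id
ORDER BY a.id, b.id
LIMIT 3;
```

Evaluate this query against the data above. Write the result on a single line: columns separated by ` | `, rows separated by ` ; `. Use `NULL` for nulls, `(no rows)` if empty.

Pairs (a,b) with same region, a.value < b.value, a.id < b.id.
region groups: central:{1,8,11} south:{2,4,22} west:{5,6,23}
Ordered by (a.id, b.id); first 3.

1 | 8 ; 2 | 4 ; 2 | 22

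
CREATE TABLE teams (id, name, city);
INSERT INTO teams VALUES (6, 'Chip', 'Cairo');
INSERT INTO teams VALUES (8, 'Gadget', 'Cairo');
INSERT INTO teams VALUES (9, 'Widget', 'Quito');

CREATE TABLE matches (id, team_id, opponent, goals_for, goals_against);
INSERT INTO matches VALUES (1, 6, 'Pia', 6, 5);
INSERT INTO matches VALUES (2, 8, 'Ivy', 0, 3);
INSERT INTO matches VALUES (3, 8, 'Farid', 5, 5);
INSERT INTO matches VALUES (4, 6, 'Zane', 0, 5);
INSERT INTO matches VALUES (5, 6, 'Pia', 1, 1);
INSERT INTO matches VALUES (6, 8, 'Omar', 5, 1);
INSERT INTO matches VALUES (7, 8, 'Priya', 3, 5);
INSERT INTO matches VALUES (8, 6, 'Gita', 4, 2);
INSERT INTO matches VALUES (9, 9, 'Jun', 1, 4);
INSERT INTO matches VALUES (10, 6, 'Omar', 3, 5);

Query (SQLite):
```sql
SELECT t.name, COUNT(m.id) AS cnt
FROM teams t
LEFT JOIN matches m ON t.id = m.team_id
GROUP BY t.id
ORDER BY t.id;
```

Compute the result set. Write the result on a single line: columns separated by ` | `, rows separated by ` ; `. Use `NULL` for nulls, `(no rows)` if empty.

LEFT JOIN keeps every teams row; unmatched ones get NULL for matches columns.
Group by teams.id and compute COUNT(m.id). COUNT(col) of an all-NULL group is 0.
  6: ids {1, 4, 5, 8, 10} → COUNT(m.id)=5
  8: ids {2, 3, 6, 7} → COUNT(m.id)=4
  9: ids {9} → COUNT(m.id)=1

Chip | 5 ; Gadget | 4 ; Widget | 1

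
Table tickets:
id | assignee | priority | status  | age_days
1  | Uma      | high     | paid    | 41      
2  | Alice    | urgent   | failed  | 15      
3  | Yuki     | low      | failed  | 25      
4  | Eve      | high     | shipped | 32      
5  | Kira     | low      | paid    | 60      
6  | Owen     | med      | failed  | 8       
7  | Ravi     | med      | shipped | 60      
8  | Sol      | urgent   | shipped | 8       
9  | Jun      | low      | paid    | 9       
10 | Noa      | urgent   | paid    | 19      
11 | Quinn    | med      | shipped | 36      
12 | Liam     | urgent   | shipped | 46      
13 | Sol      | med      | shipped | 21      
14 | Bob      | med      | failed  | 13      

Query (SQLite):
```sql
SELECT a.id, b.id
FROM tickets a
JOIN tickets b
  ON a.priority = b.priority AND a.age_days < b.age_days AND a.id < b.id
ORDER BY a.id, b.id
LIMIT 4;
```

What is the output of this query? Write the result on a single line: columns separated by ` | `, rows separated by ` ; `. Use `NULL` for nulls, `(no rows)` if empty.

Pairs (a,b) with same priority, a.age_days < b.age_days, a.id < b.id.
priority groups: high:{1,4} low:{3,5,9} med:{6,7,11,13,14} urgent:{2,8,10,12}
Ordered by (a.id, b.id); first 4.

2 | 10 ; 2 | 12 ; 3 | 5 ; 6 | 7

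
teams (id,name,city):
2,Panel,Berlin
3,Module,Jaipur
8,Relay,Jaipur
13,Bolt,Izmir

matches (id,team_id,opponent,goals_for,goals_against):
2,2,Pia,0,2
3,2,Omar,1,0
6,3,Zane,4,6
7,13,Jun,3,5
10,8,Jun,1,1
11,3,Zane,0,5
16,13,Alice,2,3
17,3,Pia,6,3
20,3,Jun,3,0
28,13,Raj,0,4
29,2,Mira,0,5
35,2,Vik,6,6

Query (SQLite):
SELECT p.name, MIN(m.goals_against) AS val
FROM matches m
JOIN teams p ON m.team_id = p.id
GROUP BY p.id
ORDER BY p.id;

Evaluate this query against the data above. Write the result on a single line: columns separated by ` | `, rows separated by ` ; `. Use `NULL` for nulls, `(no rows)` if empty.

Panel | 0 ; Module | 0 ; Relay | 1 ; Bolt | 3

Join each matches row to its teams via team_id.
Group joined rows by teams.id; compute MIN(m.goals_against) per group.
  2: ids {2, 3, 29, 35} → MIN(m.goals_against)=0
  3: ids {6, 11, 17, 20} → MIN(m.goals_against)=0
  8: ids {10} → MIN(m.goals_against)=1
  13: ids {7, 16, 28} → MIN(m.goals_against)=3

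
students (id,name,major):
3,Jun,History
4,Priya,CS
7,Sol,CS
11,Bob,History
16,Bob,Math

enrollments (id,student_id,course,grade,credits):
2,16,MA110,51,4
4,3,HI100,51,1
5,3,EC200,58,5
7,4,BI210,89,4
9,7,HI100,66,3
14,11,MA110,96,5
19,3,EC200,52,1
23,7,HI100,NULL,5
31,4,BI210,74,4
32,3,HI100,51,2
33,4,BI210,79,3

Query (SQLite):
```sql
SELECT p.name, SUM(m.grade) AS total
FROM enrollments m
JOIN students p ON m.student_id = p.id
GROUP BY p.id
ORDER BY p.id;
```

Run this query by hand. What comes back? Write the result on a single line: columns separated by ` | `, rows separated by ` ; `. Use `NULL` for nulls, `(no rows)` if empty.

Jun | 212 ; Priya | 242 ; Sol | 66 ; Bob | 96 ; Bob | 51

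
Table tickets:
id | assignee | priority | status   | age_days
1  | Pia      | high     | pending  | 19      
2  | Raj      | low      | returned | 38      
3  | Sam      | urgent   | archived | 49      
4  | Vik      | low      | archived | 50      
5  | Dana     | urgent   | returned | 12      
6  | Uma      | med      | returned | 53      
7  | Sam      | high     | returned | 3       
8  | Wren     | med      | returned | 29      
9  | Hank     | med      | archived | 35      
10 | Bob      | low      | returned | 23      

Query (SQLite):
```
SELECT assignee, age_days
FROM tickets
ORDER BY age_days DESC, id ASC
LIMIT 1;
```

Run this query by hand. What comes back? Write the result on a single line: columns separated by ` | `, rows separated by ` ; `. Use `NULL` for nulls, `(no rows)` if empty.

Sort by age_days desc, tiebreak id asc: (53, id=6), (50, id=4), (49, id=3), (38, id=2) …. Take first 1.

Uma | 53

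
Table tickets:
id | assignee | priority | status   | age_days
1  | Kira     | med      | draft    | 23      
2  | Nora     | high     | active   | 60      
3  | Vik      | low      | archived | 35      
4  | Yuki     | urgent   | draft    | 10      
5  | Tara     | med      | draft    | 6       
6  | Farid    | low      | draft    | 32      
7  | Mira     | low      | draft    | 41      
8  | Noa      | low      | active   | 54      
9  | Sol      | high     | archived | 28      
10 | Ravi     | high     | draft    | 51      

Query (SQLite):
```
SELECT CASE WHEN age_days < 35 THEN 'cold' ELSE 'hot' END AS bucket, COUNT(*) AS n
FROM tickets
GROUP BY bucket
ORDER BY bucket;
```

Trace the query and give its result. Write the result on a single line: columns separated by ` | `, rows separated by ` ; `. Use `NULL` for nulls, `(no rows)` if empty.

cold | 5 ; hot | 5

Bucket rows by age_days < 35 → 'cold' else 'hot'; count each bucket.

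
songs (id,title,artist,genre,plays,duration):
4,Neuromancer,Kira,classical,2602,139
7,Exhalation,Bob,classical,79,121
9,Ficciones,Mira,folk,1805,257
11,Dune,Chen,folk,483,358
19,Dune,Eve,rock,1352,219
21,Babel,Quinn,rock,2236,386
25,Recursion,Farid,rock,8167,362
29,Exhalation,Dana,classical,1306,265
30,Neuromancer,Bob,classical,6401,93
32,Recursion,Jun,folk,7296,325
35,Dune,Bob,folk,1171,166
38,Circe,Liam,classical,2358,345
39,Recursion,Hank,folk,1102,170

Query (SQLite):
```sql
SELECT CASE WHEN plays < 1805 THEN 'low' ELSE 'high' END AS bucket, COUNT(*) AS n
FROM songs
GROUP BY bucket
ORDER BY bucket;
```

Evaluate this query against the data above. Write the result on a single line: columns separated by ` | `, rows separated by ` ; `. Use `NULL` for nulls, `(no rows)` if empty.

high | 7 ; low | 6

Bucket rows by plays < 1805 → 'low' else 'high'; count each bucket.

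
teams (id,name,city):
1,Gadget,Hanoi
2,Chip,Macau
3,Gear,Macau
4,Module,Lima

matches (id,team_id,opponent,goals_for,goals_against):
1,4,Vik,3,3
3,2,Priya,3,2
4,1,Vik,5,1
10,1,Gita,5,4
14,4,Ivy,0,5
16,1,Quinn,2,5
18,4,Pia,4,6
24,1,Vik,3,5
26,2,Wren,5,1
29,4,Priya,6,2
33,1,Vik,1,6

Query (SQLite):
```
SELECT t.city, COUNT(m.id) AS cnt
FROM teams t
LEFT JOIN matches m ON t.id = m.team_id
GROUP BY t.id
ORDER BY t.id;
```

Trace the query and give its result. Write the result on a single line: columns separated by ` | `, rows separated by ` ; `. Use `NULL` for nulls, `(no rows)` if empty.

Hanoi | 5 ; Macau | 2 ; Macau | 0 ; Lima | 4

LEFT JOIN keeps every teams row; unmatched ones get NULL for matches columns.
Group by teams.id and compute COUNT(m.id). COUNT(col) of an all-NULL group is 0.
  1: ids {4, 10, 16, 24, 33} → COUNT(m.id)=5
  2: ids {3, 26} → COUNT(m.id)=2
  3: ids {—} → COUNT(m.id)=0
  4: ids {1, 14, 18, 29} → COUNT(m.id)=4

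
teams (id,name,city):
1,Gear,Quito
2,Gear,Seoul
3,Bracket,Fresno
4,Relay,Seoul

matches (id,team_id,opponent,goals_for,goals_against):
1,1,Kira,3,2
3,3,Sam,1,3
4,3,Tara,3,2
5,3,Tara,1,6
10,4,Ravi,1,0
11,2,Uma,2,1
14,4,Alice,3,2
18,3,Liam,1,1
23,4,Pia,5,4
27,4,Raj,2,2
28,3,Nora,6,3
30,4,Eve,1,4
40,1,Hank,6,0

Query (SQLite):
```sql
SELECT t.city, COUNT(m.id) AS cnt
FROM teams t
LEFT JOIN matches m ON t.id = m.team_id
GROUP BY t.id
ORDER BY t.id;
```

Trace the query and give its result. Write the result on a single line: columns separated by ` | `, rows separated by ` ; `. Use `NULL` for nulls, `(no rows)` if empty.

Quito | 2 ; Seoul | 1 ; Fresno | 5 ; Seoul | 5

LEFT JOIN keeps every teams row; unmatched ones get NULL for matches columns.
Group by teams.id and compute COUNT(m.id). COUNT(col) of an all-NULL group is 0.
  1: ids {1, 40} → COUNT(m.id)=2
  2: ids {11} → COUNT(m.id)=1
  3: ids {3, 4, 5, 18, 28} → COUNT(m.id)=5
  4: ids {10, 14, 23, 27, 30} → COUNT(m.id)=5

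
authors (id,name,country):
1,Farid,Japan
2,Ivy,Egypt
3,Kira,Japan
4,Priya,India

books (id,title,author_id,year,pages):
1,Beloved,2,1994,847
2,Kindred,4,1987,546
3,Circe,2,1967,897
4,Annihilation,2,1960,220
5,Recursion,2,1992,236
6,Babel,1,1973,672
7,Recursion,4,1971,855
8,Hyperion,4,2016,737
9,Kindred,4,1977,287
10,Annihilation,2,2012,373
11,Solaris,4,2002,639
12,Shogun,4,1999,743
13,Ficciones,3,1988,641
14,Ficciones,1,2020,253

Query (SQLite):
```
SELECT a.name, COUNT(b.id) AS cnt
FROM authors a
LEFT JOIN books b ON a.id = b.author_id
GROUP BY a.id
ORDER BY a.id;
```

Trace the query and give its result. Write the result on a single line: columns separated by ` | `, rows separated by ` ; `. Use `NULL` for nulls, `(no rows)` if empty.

LEFT JOIN keeps every authors row; unmatched ones get NULL for books columns.
Group by authors.id and compute COUNT(b.id). COUNT(col) of an all-NULL group is 0.
  1: ids {6, 14} → COUNT(b.id)=2
  2: ids {1, 3, 4, 5, 10} → COUNT(b.id)=5
  3: ids {13} → COUNT(b.id)=1
  4: ids {2, 7, 8, 9, 11, 12} → COUNT(b.id)=6

Farid | 2 ; Ivy | 5 ; Kira | 1 ; Priya | 6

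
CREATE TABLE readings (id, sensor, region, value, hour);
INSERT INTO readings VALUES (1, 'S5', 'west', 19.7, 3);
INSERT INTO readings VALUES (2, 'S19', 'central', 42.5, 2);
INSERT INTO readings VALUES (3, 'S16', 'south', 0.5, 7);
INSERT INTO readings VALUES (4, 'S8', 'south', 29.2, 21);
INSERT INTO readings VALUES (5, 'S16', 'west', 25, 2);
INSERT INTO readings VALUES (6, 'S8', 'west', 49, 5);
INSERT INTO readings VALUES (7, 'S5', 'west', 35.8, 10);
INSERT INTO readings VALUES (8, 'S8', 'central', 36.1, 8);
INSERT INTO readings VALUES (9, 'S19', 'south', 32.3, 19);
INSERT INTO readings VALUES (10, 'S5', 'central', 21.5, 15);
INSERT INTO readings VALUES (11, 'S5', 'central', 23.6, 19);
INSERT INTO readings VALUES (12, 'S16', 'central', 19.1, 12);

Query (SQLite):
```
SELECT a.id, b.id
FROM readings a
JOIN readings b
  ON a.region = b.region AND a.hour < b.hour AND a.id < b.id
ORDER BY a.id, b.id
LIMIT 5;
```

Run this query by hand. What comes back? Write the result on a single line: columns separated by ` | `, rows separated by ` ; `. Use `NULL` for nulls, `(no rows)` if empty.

Pairs (a,b) with same region, a.hour < b.hour, a.id < b.id.
region groups: central:{2,8,10,11,12} south:{3,4,9} west:{1,5,6,7}
Ordered by (a.id, b.id); first 5.

1 | 6 ; 1 | 7 ; 2 | 8 ; 2 | 10 ; 2 | 11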